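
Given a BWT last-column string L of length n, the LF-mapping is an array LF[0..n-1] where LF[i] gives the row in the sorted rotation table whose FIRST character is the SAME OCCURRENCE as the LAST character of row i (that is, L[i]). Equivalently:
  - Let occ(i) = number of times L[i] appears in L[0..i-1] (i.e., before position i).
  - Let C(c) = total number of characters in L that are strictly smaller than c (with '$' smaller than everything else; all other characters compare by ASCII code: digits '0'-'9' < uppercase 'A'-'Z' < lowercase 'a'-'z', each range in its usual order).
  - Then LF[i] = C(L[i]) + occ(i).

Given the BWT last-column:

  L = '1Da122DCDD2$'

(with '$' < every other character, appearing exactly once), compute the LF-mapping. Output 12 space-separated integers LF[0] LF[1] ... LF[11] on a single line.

Char counts: '$':1, '1':2, '2':3, 'C':1, 'D':4, 'a':1
C (first-col start): C('$')=0, C('1')=1, C('2')=3, C('C')=6, C('D')=7, C('a')=11
L[0]='1': occ=0, LF[0]=C('1')+0=1+0=1
L[1]='D': occ=0, LF[1]=C('D')+0=7+0=7
L[2]='a': occ=0, LF[2]=C('a')+0=11+0=11
L[3]='1': occ=1, LF[3]=C('1')+1=1+1=2
L[4]='2': occ=0, LF[4]=C('2')+0=3+0=3
L[5]='2': occ=1, LF[5]=C('2')+1=3+1=4
L[6]='D': occ=1, LF[6]=C('D')+1=7+1=8
L[7]='C': occ=0, LF[7]=C('C')+0=6+0=6
L[8]='D': occ=2, LF[8]=C('D')+2=7+2=9
L[9]='D': occ=3, LF[9]=C('D')+3=7+3=10
L[10]='2': occ=2, LF[10]=C('2')+2=3+2=5
L[11]='$': occ=0, LF[11]=C('$')+0=0+0=0

Answer: 1 7 11 2 3 4 8 6 9 10 5 0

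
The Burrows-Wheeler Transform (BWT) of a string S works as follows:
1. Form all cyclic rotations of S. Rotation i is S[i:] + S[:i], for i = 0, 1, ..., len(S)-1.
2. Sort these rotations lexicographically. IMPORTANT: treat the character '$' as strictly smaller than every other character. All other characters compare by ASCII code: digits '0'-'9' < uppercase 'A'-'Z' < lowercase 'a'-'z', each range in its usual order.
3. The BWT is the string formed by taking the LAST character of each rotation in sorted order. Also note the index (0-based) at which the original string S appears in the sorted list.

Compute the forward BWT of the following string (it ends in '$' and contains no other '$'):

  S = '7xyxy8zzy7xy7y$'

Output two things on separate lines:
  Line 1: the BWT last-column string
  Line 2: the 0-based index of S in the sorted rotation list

All 15 rotations (rotation i = S[i:]+S[:i]):
  rot[0] = 7xyxy8zzy7xy7y$
  rot[1] = xyxy8zzy7xy7y$7
  rot[2] = yxy8zzy7xy7y$7x
  rot[3] = xy8zzy7xy7y$7xy
  rot[4] = y8zzy7xy7y$7xyx
  rot[5] = 8zzy7xy7y$7xyxy
  rot[6] = zzy7xy7y$7xyxy8
  rot[7] = zy7xy7y$7xyxy8z
  rot[8] = y7xy7y$7xyxy8zz
  rot[9] = 7xy7y$7xyxy8zzy
  rot[10] = xy7y$7xyxy8zzy7
  rot[11] = y7y$7xyxy8zzy7x
  rot[12] = 7y$7xyxy8zzy7xy
  rot[13] = y$7xyxy8zzy7xy7
  rot[14] = $7xyxy8zzy7xy7y
Sorted (with $ < everything):
  sorted[0] = $7xyxy8zzy7xy7y  (last char: 'y')
  sorted[1] = 7xy7y$7xyxy8zzy  (last char: 'y')
  sorted[2] = 7xyxy8zzy7xy7y$  (last char: '$')
  sorted[3] = 7y$7xyxy8zzy7xy  (last char: 'y')
  sorted[4] = 8zzy7xy7y$7xyxy  (last char: 'y')
  sorted[5] = xy7y$7xyxy8zzy7  (last char: '7')
  sorted[6] = xy8zzy7xy7y$7xy  (last char: 'y')
  sorted[7] = xyxy8zzy7xy7y$7  (last char: '7')
  sorted[8] = y$7xyxy8zzy7xy7  (last char: '7')
  sorted[9] = y7xy7y$7xyxy8zz  (last char: 'z')
  sorted[10] = y7y$7xyxy8zzy7x  (last char: 'x')
  sorted[11] = y8zzy7xy7y$7xyx  (last char: 'x')
  sorted[12] = yxy8zzy7xy7y$7x  (last char: 'x')
  sorted[13] = zy7xy7y$7xyxy8z  (last char: 'z')
  sorted[14] = zzy7xy7y$7xyxy8  (last char: '8')
Last column: yy$yy7y77zxxxz8
Original string S is at sorted index 2

Answer: yy$yy7y77zxxxz8
2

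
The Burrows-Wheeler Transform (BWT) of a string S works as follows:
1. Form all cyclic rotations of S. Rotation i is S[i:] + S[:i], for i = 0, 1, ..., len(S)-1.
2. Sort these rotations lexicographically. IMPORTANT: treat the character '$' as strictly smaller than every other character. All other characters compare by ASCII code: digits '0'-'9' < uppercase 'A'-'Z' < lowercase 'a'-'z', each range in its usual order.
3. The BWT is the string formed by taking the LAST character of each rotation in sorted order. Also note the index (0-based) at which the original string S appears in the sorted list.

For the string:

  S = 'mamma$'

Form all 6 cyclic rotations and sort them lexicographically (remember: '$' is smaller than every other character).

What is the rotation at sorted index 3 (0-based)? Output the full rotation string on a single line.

Answer: ma$mam

Derivation:
All 6 rotations (rotation i = S[i:]+S[:i]):
  rot[0] = mamma$
  rot[1] = amma$m
  rot[2] = mma$ma
  rot[3] = ma$mam
  rot[4] = a$mamm
  rot[5] = $mamma
Sorted (with $ < everything):
  sorted[0] = $mamma
  sorted[1] = a$mamm
  sorted[2] = amma$m
  sorted[3] = ma$mam
  sorted[4] = mamma$
  sorted[5] = mma$ma
sorted[3] = ma$mam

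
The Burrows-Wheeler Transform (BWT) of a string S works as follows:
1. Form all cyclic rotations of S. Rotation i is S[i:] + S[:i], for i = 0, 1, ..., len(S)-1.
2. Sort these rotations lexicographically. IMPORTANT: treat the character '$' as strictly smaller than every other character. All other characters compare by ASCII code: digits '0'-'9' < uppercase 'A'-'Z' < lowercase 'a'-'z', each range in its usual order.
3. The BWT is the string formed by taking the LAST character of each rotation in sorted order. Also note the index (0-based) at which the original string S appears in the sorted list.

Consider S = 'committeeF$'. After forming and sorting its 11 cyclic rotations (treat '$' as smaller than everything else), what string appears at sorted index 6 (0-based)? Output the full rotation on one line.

Answer: mitteeF$com

Derivation:
All 11 rotations (rotation i = S[i:]+S[:i]):
  rot[0] = committeeF$
  rot[1] = ommitteeF$c
  rot[2] = mmitteeF$co
  rot[3] = mitteeF$com
  rot[4] = itteeF$comm
  rot[5] = tteeF$commi
  rot[6] = teeF$commit
  rot[7] = eeF$committ
  rot[8] = eF$committe
  rot[9] = F$committee
  rot[10] = $committeeF
Sorted (with $ < everything):
  sorted[0] = $committeeF
  sorted[1] = F$committee
  sorted[2] = committeeF$
  sorted[3] = eF$committe
  sorted[4] = eeF$committ
  sorted[5] = itteeF$comm
  sorted[6] = mitteeF$com
  sorted[7] = mmitteeF$co
  sorted[8] = ommitteeF$c
  sorted[9] = teeF$commit
  sorted[10] = tteeF$commi
sorted[6] = mitteeF$com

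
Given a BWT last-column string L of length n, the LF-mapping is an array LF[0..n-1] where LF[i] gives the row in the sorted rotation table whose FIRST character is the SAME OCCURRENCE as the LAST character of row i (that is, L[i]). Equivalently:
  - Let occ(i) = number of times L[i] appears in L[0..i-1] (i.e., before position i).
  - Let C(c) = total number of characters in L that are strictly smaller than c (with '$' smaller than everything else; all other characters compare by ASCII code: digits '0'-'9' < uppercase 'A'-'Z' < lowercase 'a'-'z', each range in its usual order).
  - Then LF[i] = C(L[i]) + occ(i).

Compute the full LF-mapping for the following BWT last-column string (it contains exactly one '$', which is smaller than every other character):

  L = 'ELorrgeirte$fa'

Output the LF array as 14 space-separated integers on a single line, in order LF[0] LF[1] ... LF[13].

Char counts: '$':1, 'E':1, 'L':1, 'a':1, 'e':2, 'f':1, 'g':1, 'i':1, 'o':1, 'r':3, 't':1
C (first-col start): C('$')=0, C('E')=1, C('L')=2, C('a')=3, C('e')=4, C('f')=6, C('g')=7, C('i')=8, C('o')=9, C('r')=10, C('t')=13
L[0]='E': occ=0, LF[0]=C('E')+0=1+0=1
L[1]='L': occ=0, LF[1]=C('L')+0=2+0=2
L[2]='o': occ=0, LF[2]=C('o')+0=9+0=9
L[3]='r': occ=0, LF[3]=C('r')+0=10+0=10
L[4]='r': occ=1, LF[4]=C('r')+1=10+1=11
L[5]='g': occ=0, LF[5]=C('g')+0=7+0=7
L[6]='e': occ=0, LF[6]=C('e')+0=4+0=4
L[7]='i': occ=0, LF[7]=C('i')+0=8+0=8
L[8]='r': occ=2, LF[8]=C('r')+2=10+2=12
L[9]='t': occ=0, LF[9]=C('t')+0=13+0=13
L[10]='e': occ=1, LF[10]=C('e')+1=4+1=5
L[11]='$': occ=0, LF[11]=C('$')+0=0+0=0
L[12]='f': occ=0, LF[12]=C('f')+0=6+0=6
L[13]='a': occ=0, LF[13]=C('a')+0=3+0=3

Answer: 1 2 9 10 11 7 4 8 12 13 5 0 6 3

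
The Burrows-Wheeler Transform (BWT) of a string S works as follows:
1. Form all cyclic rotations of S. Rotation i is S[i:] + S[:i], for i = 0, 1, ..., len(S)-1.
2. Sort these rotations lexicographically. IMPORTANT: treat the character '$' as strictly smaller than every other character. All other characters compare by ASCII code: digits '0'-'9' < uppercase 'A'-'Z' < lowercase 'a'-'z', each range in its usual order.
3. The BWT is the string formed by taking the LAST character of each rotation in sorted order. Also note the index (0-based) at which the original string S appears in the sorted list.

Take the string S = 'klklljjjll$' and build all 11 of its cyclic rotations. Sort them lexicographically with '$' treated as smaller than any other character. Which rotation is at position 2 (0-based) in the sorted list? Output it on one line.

Answer: jjll$klkllj

Derivation:
All 11 rotations (rotation i = S[i:]+S[:i]):
  rot[0] = klklljjjll$
  rot[1] = lklljjjll$k
  rot[2] = klljjjll$kl
  rot[3] = lljjjll$klk
  rot[4] = ljjjll$klkl
  rot[5] = jjjll$klkll
  rot[6] = jjll$klkllj
  rot[7] = jll$klklljj
  rot[8] = ll$klklljjj
  rot[9] = l$klklljjjl
  rot[10] = $klklljjjll
Sorted (with $ < everything):
  sorted[0] = $klklljjjll
  sorted[1] = jjjll$klkll
  sorted[2] = jjll$klkllj
  sorted[3] = jll$klklljj
  sorted[4] = klklljjjll$
  sorted[5] = klljjjll$kl
  sorted[6] = l$klklljjjl
  sorted[7] = ljjjll$klkl
  sorted[8] = lklljjjll$k
  sorted[9] = ll$klklljjj
  sorted[10] = lljjjll$klk
sorted[2] = jjll$klkllj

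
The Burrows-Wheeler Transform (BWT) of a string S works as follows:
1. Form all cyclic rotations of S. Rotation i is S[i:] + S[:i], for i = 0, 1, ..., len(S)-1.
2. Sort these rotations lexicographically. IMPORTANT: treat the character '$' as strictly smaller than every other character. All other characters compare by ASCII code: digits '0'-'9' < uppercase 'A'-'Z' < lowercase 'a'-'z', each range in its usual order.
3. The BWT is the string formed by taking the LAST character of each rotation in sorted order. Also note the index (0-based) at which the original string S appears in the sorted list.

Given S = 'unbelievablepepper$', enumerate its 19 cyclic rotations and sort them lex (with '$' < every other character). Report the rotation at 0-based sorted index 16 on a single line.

All 19 rotations (rotation i = S[i:]+S[:i]):
  rot[0] = unbelievablepepper$
  rot[1] = nbelievablepepper$u
  rot[2] = believablepepper$un
  rot[3] = elievablepepper$unb
  rot[4] = lievablepepper$unbe
  rot[5] = ievablepepper$unbel
  rot[6] = evablepepper$unbeli
  rot[7] = vablepepper$unbelie
  rot[8] = ablepepper$unbeliev
  rot[9] = blepepper$unbelieva
  rot[10] = lepepper$unbelievab
  rot[11] = epepper$unbelievabl
  rot[12] = pepper$unbelievable
  rot[13] = epper$unbelievablep
  rot[14] = pper$unbelievablepe
  rot[15] = per$unbelievablepep
  rot[16] = er$unbelievablepepp
  rot[17] = r$unbelievablepeppe
  rot[18] = $unbelievablepepper
Sorted (with $ < everything):
  sorted[0] = $unbelievablepepper
  sorted[1] = ablepepper$unbeliev
  sorted[2] = believablepepper$un
  sorted[3] = blepepper$unbelieva
  sorted[4] = elievablepepper$unb
  sorted[5] = epepper$unbelievabl
  sorted[6] = epper$unbelievablep
  sorted[7] = er$unbelievablepepp
  sorted[8] = evablepepper$unbeli
  sorted[9] = ievablepepper$unbel
  sorted[10] = lepepper$unbelievab
  sorted[11] = lievablepepper$unbe
  sorted[12] = nbelievablepepper$u
  sorted[13] = pepper$unbelievable
  sorted[14] = per$unbelievablepep
  sorted[15] = pper$unbelievablepe
  sorted[16] = r$unbelievablepeppe
  sorted[17] = unbelievablepepper$
  sorted[18] = vablepepper$unbelie
sorted[16] = r$unbelievablepeppe

Answer: r$unbelievablepeppe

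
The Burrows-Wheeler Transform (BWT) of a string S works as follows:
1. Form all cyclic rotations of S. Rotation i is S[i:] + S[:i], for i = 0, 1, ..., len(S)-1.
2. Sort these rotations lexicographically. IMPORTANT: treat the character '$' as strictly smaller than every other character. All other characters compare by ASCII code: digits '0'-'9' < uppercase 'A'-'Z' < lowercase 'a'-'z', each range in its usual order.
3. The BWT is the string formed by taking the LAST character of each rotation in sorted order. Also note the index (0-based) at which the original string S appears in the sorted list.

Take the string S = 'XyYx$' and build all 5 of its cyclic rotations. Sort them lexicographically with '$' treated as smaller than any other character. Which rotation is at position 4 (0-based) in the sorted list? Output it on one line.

All 5 rotations (rotation i = S[i:]+S[:i]):
  rot[0] = XyYx$
  rot[1] = yYx$X
  rot[2] = Yx$Xy
  rot[3] = x$XyY
  rot[4] = $XyYx
Sorted (with $ < everything):
  sorted[0] = $XyYx
  sorted[1] = XyYx$
  sorted[2] = Yx$Xy
  sorted[3] = x$XyY
  sorted[4] = yYx$X
sorted[4] = yYx$X

Answer: yYx$X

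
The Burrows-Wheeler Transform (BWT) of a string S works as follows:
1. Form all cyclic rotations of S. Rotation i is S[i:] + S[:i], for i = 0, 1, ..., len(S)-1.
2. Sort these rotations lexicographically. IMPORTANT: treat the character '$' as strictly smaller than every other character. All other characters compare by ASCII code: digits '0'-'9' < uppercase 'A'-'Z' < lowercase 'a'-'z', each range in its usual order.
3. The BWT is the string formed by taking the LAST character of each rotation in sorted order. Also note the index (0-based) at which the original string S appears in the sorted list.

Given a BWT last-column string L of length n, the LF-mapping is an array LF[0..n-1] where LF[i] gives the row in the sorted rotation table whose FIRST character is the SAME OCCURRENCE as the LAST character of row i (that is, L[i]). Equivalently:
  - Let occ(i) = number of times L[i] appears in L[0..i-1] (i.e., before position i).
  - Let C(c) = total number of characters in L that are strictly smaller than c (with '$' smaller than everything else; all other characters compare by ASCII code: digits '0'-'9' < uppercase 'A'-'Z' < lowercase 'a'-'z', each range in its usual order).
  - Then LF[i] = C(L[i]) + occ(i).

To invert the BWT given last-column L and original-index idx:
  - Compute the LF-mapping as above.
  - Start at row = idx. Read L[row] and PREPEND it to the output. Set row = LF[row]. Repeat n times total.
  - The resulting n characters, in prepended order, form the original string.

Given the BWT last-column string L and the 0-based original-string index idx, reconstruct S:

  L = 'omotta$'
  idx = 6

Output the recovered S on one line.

Answer: tomato$

Derivation:
LF mapping: 3 2 4 5 6 1 0
Walk LF starting at row 6, prepending L[row]:
  step 1: row=6, L[6]='$', prepend. Next row=LF[6]=0
  step 2: row=0, L[0]='o', prepend. Next row=LF[0]=3
  step 3: row=3, L[3]='t', prepend. Next row=LF[3]=5
  step 4: row=5, L[5]='a', prepend. Next row=LF[5]=1
  step 5: row=1, L[1]='m', prepend. Next row=LF[1]=2
  step 6: row=2, L[2]='o', prepend. Next row=LF[2]=4
  step 7: row=4, L[4]='t', prepend. Next row=LF[4]=6
Reversed output: tomato$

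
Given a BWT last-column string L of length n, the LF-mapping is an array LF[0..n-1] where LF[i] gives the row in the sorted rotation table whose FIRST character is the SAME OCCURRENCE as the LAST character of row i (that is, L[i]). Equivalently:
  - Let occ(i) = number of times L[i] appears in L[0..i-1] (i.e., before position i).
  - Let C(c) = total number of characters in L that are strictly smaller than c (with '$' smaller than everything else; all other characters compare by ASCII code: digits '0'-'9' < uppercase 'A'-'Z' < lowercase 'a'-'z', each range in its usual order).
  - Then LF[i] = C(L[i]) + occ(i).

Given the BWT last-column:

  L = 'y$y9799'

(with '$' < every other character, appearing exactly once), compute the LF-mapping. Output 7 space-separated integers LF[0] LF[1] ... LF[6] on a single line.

Char counts: '$':1, '7':1, '9':3, 'y':2
C (first-col start): C('$')=0, C('7')=1, C('9')=2, C('y')=5
L[0]='y': occ=0, LF[0]=C('y')+0=5+0=5
L[1]='$': occ=0, LF[1]=C('$')+0=0+0=0
L[2]='y': occ=1, LF[2]=C('y')+1=5+1=6
L[3]='9': occ=0, LF[3]=C('9')+0=2+0=2
L[4]='7': occ=0, LF[4]=C('7')+0=1+0=1
L[5]='9': occ=1, LF[5]=C('9')+1=2+1=3
L[6]='9': occ=2, LF[6]=C('9')+2=2+2=4

Answer: 5 0 6 2 1 3 4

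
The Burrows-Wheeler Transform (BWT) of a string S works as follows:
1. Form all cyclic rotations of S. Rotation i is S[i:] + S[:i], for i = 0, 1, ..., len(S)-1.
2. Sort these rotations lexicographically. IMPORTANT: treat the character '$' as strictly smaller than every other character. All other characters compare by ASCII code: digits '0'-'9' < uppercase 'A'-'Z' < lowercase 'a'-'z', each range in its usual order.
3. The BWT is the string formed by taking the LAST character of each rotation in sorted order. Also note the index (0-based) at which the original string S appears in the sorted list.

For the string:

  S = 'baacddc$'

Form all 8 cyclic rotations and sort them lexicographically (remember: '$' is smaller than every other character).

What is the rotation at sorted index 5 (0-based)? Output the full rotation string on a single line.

All 8 rotations (rotation i = S[i:]+S[:i]):
  rot[0] = baacddc$
  rot[1] = aacddc$b
  rot[2] = acddc$ba
  rot[3] = cddc$baa
  rot[4] = ddc$baac
  rot[5] = dc$baacd
  rot[6] = c$baacdd
  rot[7] = $baacddc
Sorted (with $ < everything):
  sorted[0] = $baacddc
  sorted[1] = aacddc$b
  sorted[2] = acddc$ba
  sorted[3] = baacddc$
  sorted[4] = c$baacdd
  sorted[5] = cddc$baa
  sorted[6] = dc$baacd
  sorted[7] = ddc$baac
sorted[5] = cddc$baa

Answer: cddc$baa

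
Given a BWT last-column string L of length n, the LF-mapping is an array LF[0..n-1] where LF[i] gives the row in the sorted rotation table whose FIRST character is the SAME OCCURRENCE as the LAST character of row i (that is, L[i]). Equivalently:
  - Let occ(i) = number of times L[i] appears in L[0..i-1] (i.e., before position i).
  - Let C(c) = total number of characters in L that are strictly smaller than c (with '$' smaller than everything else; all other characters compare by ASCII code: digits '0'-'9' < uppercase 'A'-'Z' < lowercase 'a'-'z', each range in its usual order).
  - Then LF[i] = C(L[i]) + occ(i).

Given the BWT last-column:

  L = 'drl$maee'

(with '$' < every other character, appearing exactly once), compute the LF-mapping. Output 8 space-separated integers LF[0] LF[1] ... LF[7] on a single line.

Char counts: '$':1, 'a':1, 'd':1, 'e':2, 'l':1, 'm':1, 'r':1
C (first-col start): C('$')=0, C('a')=1, C('d')=2, C('e')=3, C('l')=5, C('m')=6, C('r')=7
L[0]='d': occ=0, LF[0]=C('d')+0=2+0=2
L[1]='r': occ=0, LF[1]=C('r')+0=7+0=7
L[2]='l': occ=0, LF[2]=C('l')+0=5+0=5
L[3]='$': occ=0, LF[3]=C('$')+0=0+0=0
L[4]='m': occ=0, LF[4]=C('m')+0=6+0=6
L[5]='a': occ=0, LF[5]=C('a')+0=1+0=1
L[6]='e': occ=0, LF[6]=C('e')+0=3+0=3
L[7]='e': occ=1, LF[7]=C('e')+1=3+1=4

Answer: 2 7 5 0 6 1 3 4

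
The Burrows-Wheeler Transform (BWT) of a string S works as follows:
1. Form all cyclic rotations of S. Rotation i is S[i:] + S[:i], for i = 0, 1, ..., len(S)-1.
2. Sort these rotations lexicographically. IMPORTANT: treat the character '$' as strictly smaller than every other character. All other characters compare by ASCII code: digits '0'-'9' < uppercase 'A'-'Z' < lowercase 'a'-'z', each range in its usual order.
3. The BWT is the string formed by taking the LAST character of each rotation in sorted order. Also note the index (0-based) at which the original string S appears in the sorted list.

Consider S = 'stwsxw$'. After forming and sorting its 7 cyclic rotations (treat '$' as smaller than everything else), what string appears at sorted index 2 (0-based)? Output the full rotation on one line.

Answer: sxw$stw

Derivation:
All 7 rotations (rotation i = S[i:]+S[:i]):
  rot[0] = stwsxw$
  rot[1] = twsxw$s
  rot[2] = wsxw$st
  rot[3] = sxw$stw
  rot[4] = xw$stws
  rot[5] = w$stwsx
  rot[6] = $stwsxw
Sorted (with $ < everything):
  sorted[0] = $stwsxw
  sorted[1] = stwsxw$
  sorted[2] = sxw$stw
  sorted[3] = twsxw$s
  sorted[4] = w$stwsx
  sorted[5] = wsxw$st
  sorted[6] = xw$stws
sorted[2] = sxw$stw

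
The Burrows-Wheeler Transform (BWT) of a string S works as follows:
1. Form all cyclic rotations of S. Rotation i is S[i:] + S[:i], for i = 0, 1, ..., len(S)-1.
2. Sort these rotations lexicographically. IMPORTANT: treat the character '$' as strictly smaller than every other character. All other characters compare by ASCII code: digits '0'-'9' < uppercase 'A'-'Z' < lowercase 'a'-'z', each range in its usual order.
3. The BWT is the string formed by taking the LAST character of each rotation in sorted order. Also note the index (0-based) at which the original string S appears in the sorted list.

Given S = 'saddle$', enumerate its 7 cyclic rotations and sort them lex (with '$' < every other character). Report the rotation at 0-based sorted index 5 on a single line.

Answer: le$sadd

Derivation:
All 7 rotations (rotation i = S[i:]+S[:i]):
  rot[0] = saddle$
  rot[1] = addle$s
  rot[2] = ddle$sa
  rot[3] = dle$sad
  rot[4] = le$sadd
  rot[5] = e$saddl
  rot[6] = $saddle
Sorted (with $ < everything):
  sorted[0] = $saddle
  sorted[1] = addle$s
  sorted[2] = ddle$sa
  sorted[3] = dle$sad
  sorted[4] = e$saddl
  sorted[5] = le$sadd
  sorted[6] = saddle$
sorted[5] = le$sadd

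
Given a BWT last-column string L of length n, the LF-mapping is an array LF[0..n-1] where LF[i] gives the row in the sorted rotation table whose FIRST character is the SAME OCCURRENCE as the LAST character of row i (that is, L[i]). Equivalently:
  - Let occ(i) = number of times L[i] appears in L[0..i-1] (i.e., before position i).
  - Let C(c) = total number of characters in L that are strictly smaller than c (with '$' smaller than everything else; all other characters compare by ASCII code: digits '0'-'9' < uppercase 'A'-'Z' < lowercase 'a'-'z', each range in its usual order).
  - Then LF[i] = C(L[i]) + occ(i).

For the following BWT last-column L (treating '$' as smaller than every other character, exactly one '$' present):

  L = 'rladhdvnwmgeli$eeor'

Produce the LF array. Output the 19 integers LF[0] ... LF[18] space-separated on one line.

Char counts: '$':1, 'a':1, 'd':2, 'e':3, 'g':1, 'h':1, 'i':1, 'l':2, 'm':1, 'n':1, 'o':1, 'r':2, 'v':1, 'w':1
C (first-col start): C('$')=0, C('a')=1, C('d')=2, C('e')=4, C('g')=7, C('h')=8, C('i')=9, C('l')=10, C('m')=12, C('n')=13, C('o')=14, C('r')=15, C('v')=17, C('w')=18
L[0]='r': occ=0, LF[0]=C('r')+0=15+0=15
L[1]='l': occ=0, LF[1]=C('l')+0=10+0=10
L[2]='a': occ=0, LF[2]=C('a')+0=1+0=1
L[3]='d': occ=0, LF[3]=C('d')+0=2+0=2
L[4]='h': occ=0, LF[4]=C('h')+0=8+0=8
L[5]='d': occ=1, LF[5]=C('d')+1=2+1=3
L[6]='v': occ=0, LF[6]=C('v')+0=17+0=17
L[7]='n': occ=0, LF[7]=C('n')+0=13+0=13
L[8]='w': occ=0, LF[8]=C('w')+0=18+0=18
L[9]='m': occ=0, LF[9]=C('m')+0=12+0=12
L[10]='g': occ=0, LF[10]=C('g')+0=7+0=7
L[11]='e': occ=0, LF[11]=C('e')+0=4+0=4
L[12]='l': occ=1, LF[12]=C('l')+1=10+1=11
L[13]='i': occ=0, LF[13]=C('i')+0=9+0=9
L[14]='$': occ=0, LF[14]=C('$')+0=0+0=0
L[15]='e': occ=1, LF[15]=C('e')+1=4+1=5
L[16]='e': occ=2, LF[16]=C('e')+2=4+2=6
L[17]='o': occ=0, LF[17]=C('o')+0=14+0=14
L[18]='r': occ=1, LF[18]=C('r')+1=15+1=16

Answer: 15 10 1 2 8 3 17 13 18 12 7 4 11 9 0 5 6 14 16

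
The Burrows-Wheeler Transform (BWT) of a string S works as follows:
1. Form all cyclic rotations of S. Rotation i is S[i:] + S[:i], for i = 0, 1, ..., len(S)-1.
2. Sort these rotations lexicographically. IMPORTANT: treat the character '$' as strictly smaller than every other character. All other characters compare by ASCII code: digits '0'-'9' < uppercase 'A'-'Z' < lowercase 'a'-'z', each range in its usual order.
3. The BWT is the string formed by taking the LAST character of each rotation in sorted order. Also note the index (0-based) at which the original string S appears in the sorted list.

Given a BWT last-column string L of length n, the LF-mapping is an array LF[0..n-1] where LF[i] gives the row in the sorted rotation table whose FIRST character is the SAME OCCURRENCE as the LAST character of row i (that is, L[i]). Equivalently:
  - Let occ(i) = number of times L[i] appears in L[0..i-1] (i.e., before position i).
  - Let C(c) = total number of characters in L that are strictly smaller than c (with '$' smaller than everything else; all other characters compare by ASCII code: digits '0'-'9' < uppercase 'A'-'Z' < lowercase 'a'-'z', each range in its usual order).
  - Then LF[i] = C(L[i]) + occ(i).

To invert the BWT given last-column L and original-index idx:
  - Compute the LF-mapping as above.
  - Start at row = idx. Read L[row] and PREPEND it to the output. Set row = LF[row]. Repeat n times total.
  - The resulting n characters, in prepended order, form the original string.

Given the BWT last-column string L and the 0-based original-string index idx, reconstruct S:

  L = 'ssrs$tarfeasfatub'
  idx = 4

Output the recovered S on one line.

Answer: butterfsassafras$

Derivation:
LF mapping: 10 11 8 12 0 14 1 9 6 5 2 13 7 3 15 16 4
Walk LF starting at row 4, prepending L[row]:
  step 1: row=4, L[4]='$', prepend. Next row=LF[4]=0
  step 2: row=0, L[0]='s', prepend. Next row=LF[0]=10
  step 3: row=10, L[10]='a', prepend. Next row=LF[10]=2
  step 4: row=2, L[2]='r', prepend. Next row=LF[2]=8
  step 5: row=8, L[8]='f', prepend. Next row=LF[8]=6
  step 6: row=6, L[6]='a', prepend. Next row=LF[6]=1
  step 7: row=1, L[1]='s', prepend. Next row=LF[1]=11
  step 8: row=11, L[11]='s', prepend. Next row=LF[11]=13
  step 9: row=13, L[13]='a', prepend. Next row=LF[13]=3
  step 10: row=3, L[3]='s', prepend. Next row=LF[3]=12
  step 11: row=12, L[12]='f', prepend. Next row=LF[12]=7
  step 12: row=7, L[7]='r', prepend. Next row=LF[7]=9
  step 13: row=9, L[9]='e', prepend. Next row=LF[9]=5
  step 14: row=5, L[5]='t', prepend. Next row=LF[5]=14
  step 15: row=14, L[14]='t', prepend. Next row=LF[14]=15
  step 16: row=15, L[15]='u', prepend. Next row=LF[15]=16
  step 17: row=16, L[16]='b', prepend. Next row=LF[16]=4
Reversed output: butterfsassafras$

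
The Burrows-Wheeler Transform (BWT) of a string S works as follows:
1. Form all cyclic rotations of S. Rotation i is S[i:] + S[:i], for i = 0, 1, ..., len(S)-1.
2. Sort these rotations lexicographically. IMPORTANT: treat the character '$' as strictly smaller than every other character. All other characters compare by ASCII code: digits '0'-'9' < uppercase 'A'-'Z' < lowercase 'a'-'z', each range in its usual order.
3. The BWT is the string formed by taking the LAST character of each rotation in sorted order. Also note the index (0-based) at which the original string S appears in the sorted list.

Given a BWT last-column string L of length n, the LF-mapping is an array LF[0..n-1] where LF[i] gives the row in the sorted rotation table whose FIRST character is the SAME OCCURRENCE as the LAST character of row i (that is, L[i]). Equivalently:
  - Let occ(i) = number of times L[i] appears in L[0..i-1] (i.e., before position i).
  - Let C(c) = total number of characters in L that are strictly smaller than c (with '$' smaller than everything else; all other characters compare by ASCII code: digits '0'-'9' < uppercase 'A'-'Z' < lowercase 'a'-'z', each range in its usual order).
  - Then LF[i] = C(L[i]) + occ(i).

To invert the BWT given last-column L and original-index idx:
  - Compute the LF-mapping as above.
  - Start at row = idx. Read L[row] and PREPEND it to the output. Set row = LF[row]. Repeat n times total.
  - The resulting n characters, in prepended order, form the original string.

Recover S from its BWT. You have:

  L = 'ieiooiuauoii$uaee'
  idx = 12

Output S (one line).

Answer: oeuieuoiioeaiaui$

Derivation:
LF mapping: 6 3 7 11 12 8 14 1 15 13 9 10 0 16 2 4 5
Walk LF starting at row 12, prepending L[row]:
  step 1: row=12, L[12]='$', prepend. Next row=LF[12]=0
  step 2: row=0, L[0]='i', prepend. Next row=LF[0]=6
  step 3: row=6, L[6]='u', prepend. Next row=LF[6]=14
  step 4: row=14, L[14]='a', prepend. Next row=LF[14]=2
  step 5: row=2, L[2]='i', prepend. Next row=LF[2]=7
  step 6: row=7, L[7]='a', prepend. Next row=LF[7]=1
  step 7: row=1, L[1]='e', prepend. Next row=LF[1]=3
  step 8: row=3, L[3]='o', prepend. Next row=LF[3]=11
  step 9: row=11, L[11]='i', prepend. Next row=LF[11]=10
  step 10: row=10, L[10]='i', prepend. Next row=LF[10]=9
  step 11: row=9, L[9]='o', prepend. Next row=LF[9]=13
  step 12: row=13, L[13]='u', prepend. Next row=LF[13]=16
  step 13: row=16, L[16]='e', prepend. Next row=LF[16]=5
  step 14: row=5, L[5]='i', prepend. Next row=LF[5]=8
  step 15: row=8, L[8]='u', prepend. Next row=LF[8]=15
  step 16: row=15, L[15]='e', prepend. Next row=LF[15]=4
  step 17: row=4, L[4]='o', prepend. Next row=LF[4]=12
Reversed output: oeuieuoiioeaiaui$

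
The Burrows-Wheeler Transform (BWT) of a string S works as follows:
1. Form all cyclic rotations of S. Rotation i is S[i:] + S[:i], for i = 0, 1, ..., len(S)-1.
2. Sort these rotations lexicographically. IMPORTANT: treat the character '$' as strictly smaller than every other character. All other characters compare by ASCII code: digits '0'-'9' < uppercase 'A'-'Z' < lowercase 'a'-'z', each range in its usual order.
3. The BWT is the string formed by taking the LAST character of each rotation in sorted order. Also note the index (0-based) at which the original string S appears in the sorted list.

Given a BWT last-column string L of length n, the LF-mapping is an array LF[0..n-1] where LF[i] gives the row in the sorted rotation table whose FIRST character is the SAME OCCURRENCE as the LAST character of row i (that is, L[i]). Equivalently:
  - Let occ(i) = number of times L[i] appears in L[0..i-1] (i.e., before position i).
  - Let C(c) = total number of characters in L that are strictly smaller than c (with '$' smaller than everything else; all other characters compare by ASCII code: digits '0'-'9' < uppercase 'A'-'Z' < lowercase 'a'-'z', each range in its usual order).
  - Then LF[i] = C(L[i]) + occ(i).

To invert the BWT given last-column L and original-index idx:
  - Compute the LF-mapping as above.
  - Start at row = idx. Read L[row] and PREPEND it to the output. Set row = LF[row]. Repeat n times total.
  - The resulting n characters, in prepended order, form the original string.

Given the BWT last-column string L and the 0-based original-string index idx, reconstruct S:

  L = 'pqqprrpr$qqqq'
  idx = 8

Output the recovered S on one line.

Answer: qrqppqqrqrqp$

Derivation:
LF mapping: 1 4 5 2 10 11 3 12 0 6 7 8 9
Walk LF starting at row 8, prepending L[row]:
  step 1: row=8, L[8]='$', prepend. Next row=LF[8]=0
  step 2: row=0, L[0]='p', prepend. Next row=LF[0]=1
  step 3: row=1, L[1]='q', prepend. Next row=LF[1]=4
  step 4: row=4, L[4]='r', prepend. Next row=LF[4]=10
  step 5: row=10, L[10]='q', prepend. Next row=LF[10]=7
  step 6: row=7, L[7]='r', prepend. Next row=LF[7]=12
  step 7: row=12, L[12]='q', prepend. Next row=LF[12]=9
  step 8: row=9, L[9]='q', prepend. Next row=LF[9]=6
  step 9: row=6, L[6]='p', prepend. Next row=LF[6]=3
  step 10: row=3, L[3]='p', prepend. Next row=LF[3]=2
  step 11: row=2, L[2]='q', prepend. Next row=LF[2]=5
  step 12: row=5, L[5]='r', prepend. Next row=LF[5]=11
  step 13: row=11, L[11]='q', prepend. Next row=LF[11]=8
Reversed output: qrqppqqrqrqp$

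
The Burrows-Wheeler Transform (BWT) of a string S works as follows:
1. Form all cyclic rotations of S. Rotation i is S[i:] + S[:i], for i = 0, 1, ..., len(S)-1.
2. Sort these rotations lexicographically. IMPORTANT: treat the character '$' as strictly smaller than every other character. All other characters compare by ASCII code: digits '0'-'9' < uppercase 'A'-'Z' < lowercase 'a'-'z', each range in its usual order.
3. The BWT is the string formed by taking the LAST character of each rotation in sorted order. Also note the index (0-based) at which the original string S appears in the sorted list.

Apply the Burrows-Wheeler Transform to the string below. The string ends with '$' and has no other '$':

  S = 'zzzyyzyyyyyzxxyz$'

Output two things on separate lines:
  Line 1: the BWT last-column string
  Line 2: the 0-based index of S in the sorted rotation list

Answer: zzxzyyyzxyyyyyzz$
16

Derivation:
All 17 rotations (rotation i = S[i:]+S[:i]):
  rot[0] = zzzyyzyyyyyzxxyz$
  rot[1] = zzyyzyyyyyzxxyz$z
  rot[2] = zyyzyyyyyzxxyz$zz
  rot[3] = yyzyyyyyzxxyz$zzz
  rot[4] = yzyyyyyzxxyz$zzzy
  rot[5] = zyyyyyzxxyz$zzzyy
  rot[6] = yyyyyzxxyz$zzzyyz
  rot[7] = yyyyzxxyz$zzzyyzy
  rot[8] = yyyzxxyz$zzzyyzyy
  rot[9] = yyzxxyz$zzzyyzyyy
  rot[10] = yzxxyz$zzzyyzyyyy
  rot[11] = zxxyz$zzzyyzyyyyy
  rot[12] = xxyz$zzzyyzyyyyyz
  rot[13] = xyz$zzzyyzyyyyyzx
  rot[14] = yz$zzzyyzyyyyyzxx
  rot[15] = z$zzzyyzyyyyyzxxy
  rot[16] = $zzzyyzyyyyyzxxyz
Sorted (with $ < everything):
  sorted[0] = $zzzyyzyyyyyzxxyz  (last char: 'z')
  sorted[1] = xxyz$zzzyyzyyyyyz  (last char: 'z')
  sorted[2] = xyz$zzzyyzyyyyyzx  (last char: 'x')
  sorted[3] = yyyyyzxxyz$zzzyyz  (last char: 'z')
  sorted[4] = yyyyzxxyz$zzzyyzy  (last char: 'y')
  sorted[5] = yyyzxxyz$zzzyyzyy  (last char: 'y')
  sorted[6] = yyzxxyz$zzzyyzyyy  (last char: 'y')
  sorted[7] = yyzyyyyyzxxyz$zzz  (last char: 'z')
  sorted[8] = yz$zzzyyzyyyyyzxx  (last char: 'x')
  sorted[9] = yzxxyz$zzzyyzyyyy  (last char: 'y')
  sorted[10] = yzyyyyyzxxyz$zzzy  (last char: 'y')
  sorted[11] = z$zzzyyzyyyyyzxxy  (last char: 'y')
  sorted[12] = zxxyz$zzzyyzyyyyy  (last char: 'y')
  sorted[13] = zyyyyyzxxyz$zzzyy  (last char: 'y')
  sorted[14] = zyyzyyyyyzxxyz$zz  (last char: 'z')
  sorted[15] = zzyyzyyyyyzxxyz$z  (last char: 'z')
  sorted[16] = zzzyyzyyyyyzxxyz$  (last char: '$')
Last column: zzxzyyyzxyyyyyzz$
Original string S is at sorted index 16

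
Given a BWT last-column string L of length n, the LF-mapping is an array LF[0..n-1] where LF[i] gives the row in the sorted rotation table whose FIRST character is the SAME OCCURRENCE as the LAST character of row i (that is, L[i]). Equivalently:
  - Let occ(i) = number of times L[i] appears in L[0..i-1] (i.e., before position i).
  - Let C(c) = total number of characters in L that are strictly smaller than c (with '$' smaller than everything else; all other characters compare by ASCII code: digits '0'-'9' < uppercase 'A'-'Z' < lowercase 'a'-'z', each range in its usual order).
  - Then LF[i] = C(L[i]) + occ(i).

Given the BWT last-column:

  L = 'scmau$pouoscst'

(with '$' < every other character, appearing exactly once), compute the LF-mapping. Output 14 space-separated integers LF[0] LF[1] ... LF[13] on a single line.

Char counts: '$':1, 'a':1, 'c':2, 'm':1, 'o':2, 'p':1, 's':3, 't':1, 'u':2
C (first-col start): C('$')=0, C('a')=1, C('c')=2, C('m')=4, C('o')=5, C('p')=7, C('s')=8, C('t')=11, C('u')=12
L[0]='s': occ=0, LF[0]=C('s')+0=8+0=8
L[1]='c': occ=0, LF[1]=C('c')+0=2+0=2
L[2]='m': occ=0, LF[2]=C('m')+0=4+0=4
L[3]='a': occ=0, LF[3]=C('a')+0=1+0=1
L[4]='u': occ=0, LF[4]=C('u')+0=12+0=12
L[5]='$': occ=0, LF[5]=C('$')+0=0+0=0
L[6]='p': occ=0, LF[6]=C('p')+0=7+0=7
L[7]='o': occ=0, LF[7]=C('o')+0=5+0=5
L[8]='u': occ=1, LF[8]=C('u')+1=12+1=13
L[9]='o': occ=1, LF[9]=C('o')+1=5+1=6
L[10]='s': occ=1, LF[10]=C('s')+1=8+1=9
L[11]='c': occ=1, LF[11]=C('c')+1=2+1=3
L[12]='s': occ=2, LF[12]=C('s')+2=8+2=10
L[13]='t': occ=0, LF[13]=C('t')+0=11+0=11

Answer: 8 2 4 1 12 0 7 5 13 6 9 3 10 11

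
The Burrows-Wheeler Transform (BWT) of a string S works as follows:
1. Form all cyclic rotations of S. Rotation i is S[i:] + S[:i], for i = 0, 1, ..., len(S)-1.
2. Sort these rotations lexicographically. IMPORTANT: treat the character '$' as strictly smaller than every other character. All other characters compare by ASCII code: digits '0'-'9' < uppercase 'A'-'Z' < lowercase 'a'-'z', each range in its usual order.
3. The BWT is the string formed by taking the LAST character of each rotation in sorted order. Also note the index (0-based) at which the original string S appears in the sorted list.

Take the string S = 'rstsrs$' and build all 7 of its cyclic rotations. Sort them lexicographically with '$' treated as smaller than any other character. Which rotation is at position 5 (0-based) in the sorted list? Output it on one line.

Answer: stsrs$r

Derivation:
All 7 rotations (rotation i = S[i:]+S[:i]):
  rot[0] = rstsrs$
  rot[1] = stsrs$r
  rot[2] = tsrs$rs
  rot[3] = srs$rst
  rot[4] = rs$rsts
  rot[5] = s$rstsr
  rot[6] = $rstsrs
Sorted (with $ < everything):
  sorted[0] = $rstsrs
  sorted[1] = rs$rsts
  sorted[2] = rstsrs$
  sorted[3] = s$rstsr
  sorted[4] = srs$rst
  sorted[5] = stsrs$r
  sorted[6] = tsrs$rs
sorted[5] = stsrs$r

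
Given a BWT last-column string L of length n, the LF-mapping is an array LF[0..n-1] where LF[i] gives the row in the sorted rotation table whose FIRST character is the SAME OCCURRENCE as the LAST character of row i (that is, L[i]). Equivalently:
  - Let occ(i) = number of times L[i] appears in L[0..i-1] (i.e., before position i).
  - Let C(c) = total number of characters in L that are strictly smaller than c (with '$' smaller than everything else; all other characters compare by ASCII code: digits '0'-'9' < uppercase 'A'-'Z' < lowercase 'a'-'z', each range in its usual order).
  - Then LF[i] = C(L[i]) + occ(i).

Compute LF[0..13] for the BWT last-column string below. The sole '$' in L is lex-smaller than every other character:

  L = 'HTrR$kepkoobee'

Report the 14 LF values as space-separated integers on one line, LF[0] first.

Char counts: '$':1, 'H':1, 'R':1, 'T':1, 'b':1, 'e':3, 'k':2, 'o':2, 'p':1, 'r':1
C (first-col start): C('$')=0, C('H')=1, C('R')=2, C('T')=3, C('b')=4, C('e')=5, C('k')=8, C('o')=10, C('p')=12, C('r')=13
L[0]='H': occ=0, LF[0]=C('H')+0=1+0=1
L[1]='T': occ=0, LF[1]=C('T')+0=3+0=3
L[2]='r': occ=0, LF[2]=C('r')+0=13+0=13
L[3]='R': occ=0, LF[3]=C('R')+0=2+0=2
L[4]='$': occ=0, LF[4]=C('$')+0=0+0=0
L[5]='k': occ=0, LF[5]=C('k')+0=8+0=8
L[6]='e': occ=0, LF[6]=C('e')+0=5+0=5
L[7]='p': occ=0, LF[7]=C('p')+0=12+0=12
L[8]='k': occ=1, LF[8]=C('k')+1=8+1=9
L[9]='o': occ=0, LF[9]=C('o')+0=10+0=10
L[10]='o': occ=1, LF[10]=C('o')+1=10+1=11
L[11]='b': occ=0, LF[11]=C('b')+0=4+0=4
L[12]='e': occ=1, LF[12]=C('e')+1=5+1=6
L[13]='e': occ=2, LF[13]=C('e')+2=5+2=7

Answer: 1 3 13 2 0 8 5 12 9 10 11 4 6 7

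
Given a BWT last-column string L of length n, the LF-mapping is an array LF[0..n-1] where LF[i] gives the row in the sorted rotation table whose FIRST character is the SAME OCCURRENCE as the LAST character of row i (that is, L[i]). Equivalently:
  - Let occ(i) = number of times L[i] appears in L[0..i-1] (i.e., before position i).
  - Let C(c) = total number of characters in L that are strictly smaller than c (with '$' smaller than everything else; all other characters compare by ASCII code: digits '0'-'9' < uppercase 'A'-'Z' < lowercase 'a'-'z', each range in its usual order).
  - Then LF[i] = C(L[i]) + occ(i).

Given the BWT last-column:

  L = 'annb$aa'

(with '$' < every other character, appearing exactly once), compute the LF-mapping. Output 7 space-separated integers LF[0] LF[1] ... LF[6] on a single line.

Answer: 1 5 6 4 0 2 3

Derivation:
Char counts: '$':1, 'a':3, 'b':1, 'n':2
C (first-col start): C('$')=0, C('a')=1, C('b')=4, C('n')=5
L[0]='a': occ=0, LF[0]=C('a')+0=1+0=1
L[1]='n': occ=0, LF[1]=C('n')+0=5+0=5
L[2]='n': occ=1, LF[2]=C('n')+1=5+1=6
L[3]='b': occ=0, LF[3]=C('b')+0=4+0=4
L[4]='$': occ=0, LF[4]=C('$')+0=0+0=0
L[5]='a': occ=1, LF[5]=C('a')+1=1+1=2
L[6]='a': occ=2, LF[6]=C('a')+2=1+2=3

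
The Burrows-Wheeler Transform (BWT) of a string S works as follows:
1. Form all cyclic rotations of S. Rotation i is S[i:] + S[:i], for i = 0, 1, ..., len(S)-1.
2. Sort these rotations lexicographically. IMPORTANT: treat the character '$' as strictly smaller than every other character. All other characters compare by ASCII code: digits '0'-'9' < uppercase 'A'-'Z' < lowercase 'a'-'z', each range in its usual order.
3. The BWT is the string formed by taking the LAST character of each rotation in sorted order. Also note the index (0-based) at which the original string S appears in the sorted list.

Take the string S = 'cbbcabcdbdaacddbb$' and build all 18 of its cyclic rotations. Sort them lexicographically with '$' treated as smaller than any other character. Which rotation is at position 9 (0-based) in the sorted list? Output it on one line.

Answer: bdaacddbb$cbbcabcd

Derivation:
All 18 rotations (rotation i = S[i:]+S[:i]):
  rot[0] = cbbcabcdbdaacddbb$
  rot[1] = bbcabcdbdaacddbb$c
  rot[2] = bcabcdbdaacddbb$cb
  rot[3] = cabcdbdaacddbb$cbb
  rot[4] = abcdbdaacddbb$cbbc
  rot[5] = bcdbdaacddbb$cbbca
  rot[6] = cdbdaacddbb$cbbcab
  rot[7] = dbdaacddbb$cbbcabc
  rot[8] = bdaacddbb$cbbcabcd
  rot[9] = daacddbb$cbbcabcdb
  rot[10] = aacddbb$cbbcabcdbd
  rot[11] = acddbb$cbbcabcdbda
  rot[12] = cddbb$cbbcabcdbdaa
  rot[13] = ddbb$cbbcabcdbdaac
  rot[14] = dbb$cbbcabcdbdaacd
  rot[15] = bb$cbbcabcdbdaacdd
  rot[16] = b$cbbcabcdbdaacddb
  rot[17] = $cbbcabcdbdaacddbb
Sorted (with $ < everything):
  sorted[0] = $cbbcabcdbdaacddbb
  sorted[1] = aacddbb$cbbcabcdbd
  sorted[2] = abcdbdaacddbb$cbbc
  sorted[3] = acddbb$cbbcabcdbda
  sorted[4] = b$cbbcabcdbdaacddb
  sorted[5] = bb$cbbcabcdbdaacdd
  sorted[6] = bbcabcdbdaacddbb$c
  sorted[7] = bcabcdbdaacddbb$cb
  sorted[8] = bcdbdaacddbb$cbbca
  sorted[9] = bdaacddbb$cbbcabcd
  sorted[10] = cabcdbdaacddbb$cbb
  sorted[11] = cbbcabcdbdaacddbb$
  sorted[12] = cdbdaacddbb$cbbcab
  sorted[13] = cddbb$cbbcabcdbdaa
  sorted[14] = daacddbb$cbbcabcdb
  sorted[15] = dbb$cbbcabcdbdaacd
  sorted[16] = dbdaacddbb$cbbcabc
  sorted[17] = ddbb$cbbcabcdbdaac
sorted[9] = bdaacddbb$cbbcabcd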